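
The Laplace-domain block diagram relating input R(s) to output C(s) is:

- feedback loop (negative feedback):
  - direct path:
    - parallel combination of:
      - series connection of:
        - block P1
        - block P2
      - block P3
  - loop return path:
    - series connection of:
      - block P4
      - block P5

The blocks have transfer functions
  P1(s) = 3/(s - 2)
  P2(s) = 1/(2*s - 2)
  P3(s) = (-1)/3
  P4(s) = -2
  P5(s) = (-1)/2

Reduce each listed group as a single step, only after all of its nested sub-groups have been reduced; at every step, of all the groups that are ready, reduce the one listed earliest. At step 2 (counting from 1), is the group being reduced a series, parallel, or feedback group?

(1) reduce the series chain P1, P2
(2) combine (P1*P2), P3 in parallel
(3) reduce the series chain P4, P5
(4) feedback reduction of ((P1*P2)+P3), (P4*P5)
At step 2 the group reduced is parallel.

Final answer: parallel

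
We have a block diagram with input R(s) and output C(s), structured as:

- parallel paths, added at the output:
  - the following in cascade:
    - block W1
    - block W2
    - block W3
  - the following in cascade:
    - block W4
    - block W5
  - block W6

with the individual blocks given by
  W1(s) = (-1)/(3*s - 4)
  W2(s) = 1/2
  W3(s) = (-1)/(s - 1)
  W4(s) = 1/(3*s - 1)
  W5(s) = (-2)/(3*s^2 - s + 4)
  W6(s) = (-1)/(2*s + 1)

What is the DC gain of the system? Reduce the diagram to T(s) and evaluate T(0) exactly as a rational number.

1. combine W1, W2, W3 in series: 1/(6*s^2 - 14*s + 8)
2. series reduction of W4, W5: (-2)/(9*s^3 - 6*s^2 + 13*s - 4)
3. reduce the parallel group (W1*W2*W3), (W4*W5), W6: (-54*s^5 + 180*s^4 - 261*s^3 + 318*s^2 - 159*s + 12)/(108*s^6 - 270*s^5 + 306*s^4 - 274*s^3 + 66*s^2 + 96*s - 32)
That last expression is T(s); at s = 0 only the constant terms survive, so T(0) = 12/(-32) = -3/8.

Answer: -3/8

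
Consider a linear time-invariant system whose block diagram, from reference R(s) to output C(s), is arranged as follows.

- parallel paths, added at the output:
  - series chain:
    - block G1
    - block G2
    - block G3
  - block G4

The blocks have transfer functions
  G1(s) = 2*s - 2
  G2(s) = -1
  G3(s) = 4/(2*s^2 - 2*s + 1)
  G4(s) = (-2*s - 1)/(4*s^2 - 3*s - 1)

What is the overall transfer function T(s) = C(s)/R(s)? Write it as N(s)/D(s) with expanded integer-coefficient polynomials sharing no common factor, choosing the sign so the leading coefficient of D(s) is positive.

The answer is (-36*s^3 + 58*s^2 - 16*s - 9)/(8*s^4 - 14*s^3 + 8*s^2 - s - 1).

Reasoning:
[1] combine G1, G2, G3 in series -> (8 - 8*s)/(2*s^2 - 2*s + 1)
[2] sum the parallel branches (G1*G2*G3), G4, which is the overall transfer function T(s) = C(s)/R(s) in lowest terms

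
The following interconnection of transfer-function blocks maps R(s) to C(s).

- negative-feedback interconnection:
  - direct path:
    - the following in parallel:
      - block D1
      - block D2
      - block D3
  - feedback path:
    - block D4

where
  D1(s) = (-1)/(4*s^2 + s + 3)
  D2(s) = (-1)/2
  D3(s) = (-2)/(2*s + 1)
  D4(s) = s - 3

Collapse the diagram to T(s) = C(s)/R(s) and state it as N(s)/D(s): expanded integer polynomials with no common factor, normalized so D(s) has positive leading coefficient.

Step 1. add D1, D2, D3 (parallel), giving (-8*s^3 - 22*s^2 - 15*s - 17)/(16*s^3 + 12*s^2 + 14*s + 6)
Step 2. collapse the loop ((D1+D2+D3) forward, D4 return); the result is T(s) itself (integer coefficients, no common factor, positive leading denominator coefficient)

Answer: (8*s^3 + 22*s^2 + 15*s + 17)/(8*s^4 - 18*s^3 - 63*s^2 - 42*s - 57)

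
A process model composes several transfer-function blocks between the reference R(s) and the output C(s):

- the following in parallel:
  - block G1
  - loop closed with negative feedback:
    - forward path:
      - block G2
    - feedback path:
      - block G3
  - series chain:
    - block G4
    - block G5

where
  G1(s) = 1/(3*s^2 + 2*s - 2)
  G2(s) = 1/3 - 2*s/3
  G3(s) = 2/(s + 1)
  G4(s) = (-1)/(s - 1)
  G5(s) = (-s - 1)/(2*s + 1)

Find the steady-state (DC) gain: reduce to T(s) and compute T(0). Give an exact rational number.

Answer: -13/10

Working:
Step 1. apply the feedback formula to G2, G3; result (2*s^2 + s - 1)/(s - 5)
Step 2. reduce the series chain G4, G5; result (s + 1)/(2*s^2 - s - 1)
Step 3. combine G1, [G2/(1+G2*G3)], (G4*G5) in parallel; result (12*s^6 + 8*s^5 - 20*s^4 - 18*s^3 - 23*s^2 + 4*s + 13)/(6*s^5 - 29*s^4 - 14*s^3 + 45*s^2 + 2*s - 10)
That last expression is T(s); at s = 0 only the constant terms survive, so T(0) = 13/(-10) = -13/10.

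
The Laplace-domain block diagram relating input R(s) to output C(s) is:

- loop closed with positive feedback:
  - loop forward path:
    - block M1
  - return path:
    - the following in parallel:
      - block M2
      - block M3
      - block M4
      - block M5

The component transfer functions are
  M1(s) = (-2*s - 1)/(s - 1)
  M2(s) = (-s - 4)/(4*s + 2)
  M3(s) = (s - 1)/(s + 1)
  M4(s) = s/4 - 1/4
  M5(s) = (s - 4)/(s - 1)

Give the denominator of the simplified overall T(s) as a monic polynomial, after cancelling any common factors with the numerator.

Step 1 - parallel reduction of M2, M3, M4, M5 = (2*s^4 + 13*s^3 - 43*s^2 - 41*s - 3)/(8*s^3 + 4*s^2 - 8*s - 4)
Step 2 - close the feedback loop around M1, (M2+M3+M4+M5) = (-8*s^3 - 4*s^2 + 8*s + 4)/(2*s^4 + 17*s^3 - 47*s^2 - 45*s + 1)
The result of step 2 is T(s) in lowest terms. Its denominator has leading coefficient 2; dividing the denominator through by 2 makes it monic.

Hence the answer: s^4 + 17*s^3/2 - 47*s^2/2 - 45*s/2 + 1/2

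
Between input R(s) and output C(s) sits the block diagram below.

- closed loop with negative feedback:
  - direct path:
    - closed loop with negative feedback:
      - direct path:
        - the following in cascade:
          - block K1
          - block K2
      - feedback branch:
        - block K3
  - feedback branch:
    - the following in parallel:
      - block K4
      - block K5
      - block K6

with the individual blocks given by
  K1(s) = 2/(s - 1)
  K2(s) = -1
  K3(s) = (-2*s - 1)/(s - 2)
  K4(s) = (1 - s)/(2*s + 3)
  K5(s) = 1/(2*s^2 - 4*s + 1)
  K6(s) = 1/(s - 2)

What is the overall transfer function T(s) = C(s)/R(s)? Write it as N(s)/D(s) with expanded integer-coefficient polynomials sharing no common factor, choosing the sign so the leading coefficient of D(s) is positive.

First reduce the diagram to T(s).

Step 1. combine K1, K2 in series = (-2)/(s - 1)
Step 2. apply the feedback formula to (K1*K2), K3 = (4 - 2*s)/(s^2 + s + 4)
Step 3. sum the parallel branches K4, K5, K6 = (-2*s^4 + 14*s^3 - 17*s^2 - 5)/(4*s^4 - 10*s^3 - 6*s^2 + 23*s - 6)
Step 4. apply the feedback formula to [(K1*K2)/(1+(K1*K2)*K3)], (K4+K5+K6) - this is the overall T(s), already in the required normalized form

Answer: (-8*s^4 + 20*s^3 + 12*s^2 - 46*s + 12)/(4*s^5 + 6*s^4 - 24*s^3 + 19*s^2 - 37*s + 22)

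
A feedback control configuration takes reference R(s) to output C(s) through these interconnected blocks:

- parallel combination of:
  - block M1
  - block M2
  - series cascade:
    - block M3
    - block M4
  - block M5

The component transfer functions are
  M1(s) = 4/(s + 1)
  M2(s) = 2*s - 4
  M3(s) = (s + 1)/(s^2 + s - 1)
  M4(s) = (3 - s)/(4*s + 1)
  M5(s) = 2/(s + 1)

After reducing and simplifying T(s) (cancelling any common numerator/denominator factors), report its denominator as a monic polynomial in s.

Step 1. multiply M3, M4 (series) gives (-s^2 + 2*s + 3)/(4*s^3 + 5*s^2 - 3*s - 1)
Step 2. sum the parallel branches M1, M2, (M3*M4), M5 gives (8*s^5 + 2*s^4 - 9*s^3 + 15*s^2 + s + 1)/(4*s^4 + 9*s^3 + 2*s^2 - 4*s - 1)
That last expression is T(s), already simplified. Scaling its denominator by 1/4 (the reciprocal of the leading coefficient) yields the monic denominator.

Final answer: s^4 + 9*s^3/4 + s^2/2 - s - 1/4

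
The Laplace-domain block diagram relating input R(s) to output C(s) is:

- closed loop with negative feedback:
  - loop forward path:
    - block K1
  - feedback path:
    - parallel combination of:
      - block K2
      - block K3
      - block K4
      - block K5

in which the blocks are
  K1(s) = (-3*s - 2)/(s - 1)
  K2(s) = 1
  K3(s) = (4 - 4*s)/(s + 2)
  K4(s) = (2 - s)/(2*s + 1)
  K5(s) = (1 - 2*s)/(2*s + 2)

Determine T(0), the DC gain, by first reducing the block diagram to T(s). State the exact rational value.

Answer: 1/6

Working:
Step 1. reduce the parallel group K2, K3, K4, K5, giving (-18*s^3 - 4*s^2 + 39*s + 22)/(4*s^3 + 14*s^2 + 14*s + 4)
Step 2. reduce the feedback loop with forward K1 and return (K2+K3+K4+K5), giving (-12*s^4 - 50*s^3 - 70*s^2 - 40*s - 8)/(58*s^4 + 58*s^3 - 109*s^2 - 154*s - 48)
Evaluating the step-2 result (the overall T(s)) at s = 0 gives T(0) = -8/(-48) = 1/6.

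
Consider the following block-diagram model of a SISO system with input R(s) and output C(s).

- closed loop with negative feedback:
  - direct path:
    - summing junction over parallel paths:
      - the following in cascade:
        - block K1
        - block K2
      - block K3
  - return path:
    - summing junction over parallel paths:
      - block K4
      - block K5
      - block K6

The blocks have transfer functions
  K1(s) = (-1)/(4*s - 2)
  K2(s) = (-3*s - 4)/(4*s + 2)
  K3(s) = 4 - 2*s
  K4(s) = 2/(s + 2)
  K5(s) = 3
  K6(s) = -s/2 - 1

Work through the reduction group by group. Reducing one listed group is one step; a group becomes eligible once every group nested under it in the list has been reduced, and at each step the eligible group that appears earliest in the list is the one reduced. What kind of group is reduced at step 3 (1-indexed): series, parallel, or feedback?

The answer is parallel.

Reasoning:
Step 1 - series reduction of K1, K2
Step 2 - combine (K1*K2), K3 in parallel
Step 3 - reduce the parallel group K4, K5, K6
Step 4 - apply the feedback formula to ((K1*K2)+K3), (K4+K5+K6)
Step 3: parallel.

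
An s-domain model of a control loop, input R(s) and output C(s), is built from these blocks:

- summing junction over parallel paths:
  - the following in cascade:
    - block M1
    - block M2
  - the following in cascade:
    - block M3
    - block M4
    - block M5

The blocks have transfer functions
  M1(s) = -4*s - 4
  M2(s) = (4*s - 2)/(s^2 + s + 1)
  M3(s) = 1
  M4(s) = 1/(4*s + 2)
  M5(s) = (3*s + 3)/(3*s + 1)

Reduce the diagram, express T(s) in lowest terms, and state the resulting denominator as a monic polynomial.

Reducing step by step:

1. series reduction of M1, M2; result (-16*s^2 - 8*s + 8)/(s^2 + s + 1)
2. reduce the series chain M3, M4, M5; result (3*s + 3)/(12*s^2 + 10*s + 2)
3. parallel reduction of (M1*M2), (M3*M4*M5); result (-192*s^4 - 253*s^3 - 10*s^2 + 70*s + 19)/(12*s^4 + 22*s^3 + 24*s^2 + 12*s + 2)
That last expression is T(s), already simplified. Scaling its denominator by 1/12 (the reciprocal of the leading coefficient) yields the monic denominator.

Answer: s^4 + 11*s^3/6 + 2*s^2 + s + 1/6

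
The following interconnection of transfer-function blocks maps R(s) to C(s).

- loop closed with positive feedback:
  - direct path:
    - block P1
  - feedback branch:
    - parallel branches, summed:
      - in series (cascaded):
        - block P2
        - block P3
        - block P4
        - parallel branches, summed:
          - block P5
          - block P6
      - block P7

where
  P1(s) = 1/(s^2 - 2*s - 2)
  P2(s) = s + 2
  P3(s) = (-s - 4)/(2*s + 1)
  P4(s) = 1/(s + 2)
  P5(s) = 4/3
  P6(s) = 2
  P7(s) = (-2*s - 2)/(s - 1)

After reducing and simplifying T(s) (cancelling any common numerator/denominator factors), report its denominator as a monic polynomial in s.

The answer is s^4 - 5*s^3/2 + 13*s^2/6 + 10*s - 14/3.

Reasoning:
1. sum the parallel branches P5, P6 -> 10/3
2. cascade P2, P3, P4, (P5+P6) -> (-10*s - 40)/(6*s + 3)
3. parallel reduction of (P2*P3*P4*(P5+P6)), P7 -> (-22*s^2 - 48*s + 34)/(6*s^2 - 3*s - 3)
4. collapse the loop (P1 forward, ((P2*P3*P4*(P5+P6))+P7) return) -> (6*s^2 - 3*s - 3)/(6*s^4 - 15*s^3 + 13*s^2 + 60*s - 28)
No further cancellation is possible in the step-4 result, so that is T(s). Its denominator becomes monic after dividing by the leading coefficient 6.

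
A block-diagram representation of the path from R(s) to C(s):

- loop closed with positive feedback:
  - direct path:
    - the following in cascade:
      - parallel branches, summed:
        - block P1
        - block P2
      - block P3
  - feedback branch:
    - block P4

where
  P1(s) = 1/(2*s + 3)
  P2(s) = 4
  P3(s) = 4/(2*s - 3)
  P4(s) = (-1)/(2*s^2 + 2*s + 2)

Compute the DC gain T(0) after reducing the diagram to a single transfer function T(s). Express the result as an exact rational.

Answer: 52/17

Working:
(1) sum the parallel branches P1, P2 = (8*s + 13)/(2*s + 3)
(2) reduce the series chain (P1+P2), P3 = (32*s + 52)/(4*s^2 - 9)
(3) close the feedback loop around ((P1+P2)*P3), P4 = (32*s^3 + 84*s^2 + 84*s + 52)/(4*s^4 + 4*s^3 - 5*s^2 + 7*s + 17)
That last expression is T(s); at s = 0 only the constant terms survive, so T(0) = 52/17.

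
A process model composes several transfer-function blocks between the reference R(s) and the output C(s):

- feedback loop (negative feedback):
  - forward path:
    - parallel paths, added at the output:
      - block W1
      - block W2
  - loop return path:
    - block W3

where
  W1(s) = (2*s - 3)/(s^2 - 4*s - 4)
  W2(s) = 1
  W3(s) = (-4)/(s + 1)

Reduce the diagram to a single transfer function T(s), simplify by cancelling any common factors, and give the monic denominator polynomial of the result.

Answer: s^3 - 7*s^2 + 24

Working:
[1] sum the parallel branches W1, W2, giving (s^2 - 2*s - 7)/(s^2 - 4*s - 4)
[2] collapse the loop ((W1+W2) forward, W3 return), giving (s^3 - s^2 - 9*s - 7)/(s^3 - 7*s^2 + 24)
The result of step 2 is T(s) in lowest terms. Its denominator already has leading coefficient 1, so it is monic as it stands.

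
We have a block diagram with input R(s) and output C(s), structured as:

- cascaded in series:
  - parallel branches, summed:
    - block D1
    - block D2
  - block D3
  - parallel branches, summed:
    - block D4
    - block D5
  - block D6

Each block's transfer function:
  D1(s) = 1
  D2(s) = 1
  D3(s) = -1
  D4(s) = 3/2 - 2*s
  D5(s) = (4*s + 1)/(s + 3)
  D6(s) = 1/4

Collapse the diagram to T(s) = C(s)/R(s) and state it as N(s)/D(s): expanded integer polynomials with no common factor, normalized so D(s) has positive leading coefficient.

Answer: (4*s^2 + s - 11)/(4*s + 12)

Working:
Step 1: combine D1, D2 in parallel = 2
Step 2: reduce the parallel group D4, D5 = (-4*s^2 - s + 11)/(2*s + 6)
Step 3: series reduction of (D1+D2), D3, (D4+D5), D6 - this is the overall T(s), already in the required normalized form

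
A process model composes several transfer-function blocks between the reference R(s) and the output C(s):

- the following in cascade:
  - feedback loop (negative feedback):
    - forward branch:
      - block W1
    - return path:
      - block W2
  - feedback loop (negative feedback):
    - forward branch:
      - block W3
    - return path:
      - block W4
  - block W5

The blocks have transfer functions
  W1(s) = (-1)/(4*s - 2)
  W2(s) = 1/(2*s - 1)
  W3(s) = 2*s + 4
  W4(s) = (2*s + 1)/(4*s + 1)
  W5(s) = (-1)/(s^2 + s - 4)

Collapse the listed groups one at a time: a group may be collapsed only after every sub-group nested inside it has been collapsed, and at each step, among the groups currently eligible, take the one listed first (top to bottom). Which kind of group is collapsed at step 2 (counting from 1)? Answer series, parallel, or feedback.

Reducing step by step:

1. apply the feedback formula to W1, W2
2. reduce the feedback loop with forward W3 and return W4
3. series reduction of [W1/(1+W1*W2)], [W3/(1+W3*W4)], W5
So the answer for step 2 is feedback.

Answer: feedback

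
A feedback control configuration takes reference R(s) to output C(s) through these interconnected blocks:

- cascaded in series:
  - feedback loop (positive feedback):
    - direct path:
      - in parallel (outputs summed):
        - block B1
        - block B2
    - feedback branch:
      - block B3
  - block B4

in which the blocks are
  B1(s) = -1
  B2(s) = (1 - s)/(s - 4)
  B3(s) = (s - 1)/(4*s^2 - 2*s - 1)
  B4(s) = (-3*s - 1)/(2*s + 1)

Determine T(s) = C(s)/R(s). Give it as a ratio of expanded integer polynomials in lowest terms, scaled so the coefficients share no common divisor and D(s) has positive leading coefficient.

1. sum the parallel branches B1, B2; result (5 - 2*s)/(s - 4)
2. close the feedback loop around (B1+B2), B3; result (-8*s^3 + 24*s^2 - 8*s - 5)/(4*s^3 - 16*s^2 + 9)
3. multiply [(B1+B2)/(1-(B1+B2)*B3)], B4 (series), giving the overall T(s)

Therefore the answer is (24*s^4 - 64*s^3 + 23*s + 5)/(8*s^4 - 28*s^3 - 16*s^2 + 18*s + 9).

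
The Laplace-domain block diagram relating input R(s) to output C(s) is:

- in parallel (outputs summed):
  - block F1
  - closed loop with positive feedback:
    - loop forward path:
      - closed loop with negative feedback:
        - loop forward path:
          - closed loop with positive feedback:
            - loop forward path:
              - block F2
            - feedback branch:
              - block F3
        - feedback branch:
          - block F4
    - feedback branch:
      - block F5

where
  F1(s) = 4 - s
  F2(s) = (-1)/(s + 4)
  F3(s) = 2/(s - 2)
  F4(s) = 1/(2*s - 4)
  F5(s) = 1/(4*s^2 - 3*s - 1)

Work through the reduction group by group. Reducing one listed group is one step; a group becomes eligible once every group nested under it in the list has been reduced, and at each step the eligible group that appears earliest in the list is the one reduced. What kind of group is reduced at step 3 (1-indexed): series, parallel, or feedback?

1. feedback reduction of F2, F3
2. reduce the feedback loop with forward [F2/(1-F2*F3)] and return F4
3. collapse the loop ([[F2/(1-F2*F3)]/(1+[F2/(1-F2*F3)]*F4)] forward, F5 return)
4. combine F1, [[[F2/(1-F2*F3)]/(1+[F2/(1-F2*F3)]*F4)]/(1-[[F2/(1-F2*F3)]/(1+[F2/(1-F2*F3)]*F4)]*F5)] in parallel
So the answer for step 3 is feedback.

Hence the answer: feedback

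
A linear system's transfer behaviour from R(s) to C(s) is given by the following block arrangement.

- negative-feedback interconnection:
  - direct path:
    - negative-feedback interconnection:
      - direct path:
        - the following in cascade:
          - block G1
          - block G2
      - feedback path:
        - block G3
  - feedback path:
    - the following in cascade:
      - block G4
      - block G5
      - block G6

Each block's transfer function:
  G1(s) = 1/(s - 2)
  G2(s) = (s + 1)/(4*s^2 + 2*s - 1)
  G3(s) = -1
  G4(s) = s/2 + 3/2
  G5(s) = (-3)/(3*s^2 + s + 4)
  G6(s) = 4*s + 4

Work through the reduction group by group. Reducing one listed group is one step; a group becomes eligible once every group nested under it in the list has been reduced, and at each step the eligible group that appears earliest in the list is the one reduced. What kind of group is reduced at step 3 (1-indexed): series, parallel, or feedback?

The answer is series.

Reasoning:
Step 1. combine G1, G2 in series
Step 2. collapse the loop ((G1*G2) forward, G3 return)
Step 3. series reduction of G4, G5, G6
Step 4. collapse the loop ([(G1*G2)/(1+(G1*G2)*G3)] forward, (G4*G5*G6) return)
Step 3: series.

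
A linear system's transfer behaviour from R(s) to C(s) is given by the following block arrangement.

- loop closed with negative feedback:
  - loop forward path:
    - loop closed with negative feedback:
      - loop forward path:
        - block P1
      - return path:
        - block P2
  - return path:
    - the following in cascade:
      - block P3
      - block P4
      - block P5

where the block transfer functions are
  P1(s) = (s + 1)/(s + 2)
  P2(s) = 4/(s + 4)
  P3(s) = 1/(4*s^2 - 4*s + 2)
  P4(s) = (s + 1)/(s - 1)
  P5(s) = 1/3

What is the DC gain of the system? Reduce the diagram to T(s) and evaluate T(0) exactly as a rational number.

Step 1: apply the feedback formula to P1, P2: (s^2 + 5*s + 4)/(s^2 + 10*s + 12)
Step 2: combine P3, P4, P5 in series: (s + 1)/(12*s^3 - 24*s^2 + 18*s - 6)
Step 3: feedback reduction of [P1/(1+P1*P2)], (P3*P4*P5): (12*s^5 + 36*s^4 - 54*s^3 - 12*s^2 + 42*s - 24)/(12*s^5 + 96*s^4 - 77*s^3 - 108*s^2 + 165*s - 68)
That last expression is T(s); at s = 0 only the constant terms survive, so T(0) = -24/(-68) = 6/17.

Hence the answer: 6/17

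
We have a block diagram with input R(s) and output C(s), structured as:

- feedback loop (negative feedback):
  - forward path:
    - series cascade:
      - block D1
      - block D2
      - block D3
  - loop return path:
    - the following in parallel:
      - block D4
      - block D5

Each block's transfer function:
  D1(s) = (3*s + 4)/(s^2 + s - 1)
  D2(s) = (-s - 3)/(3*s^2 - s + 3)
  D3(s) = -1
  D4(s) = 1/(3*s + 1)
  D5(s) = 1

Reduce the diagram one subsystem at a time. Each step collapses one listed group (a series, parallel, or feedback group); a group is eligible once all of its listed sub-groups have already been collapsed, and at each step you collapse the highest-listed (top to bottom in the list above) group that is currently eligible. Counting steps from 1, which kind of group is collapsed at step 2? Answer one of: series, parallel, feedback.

[1] cascade D1, D2, D3
[2] reduce the parallel group D4, D5
[3] close the feedback loop around (D1*D2*D3), (D4+D5)
Step 2: parallel.

Therefore the answer is parallel.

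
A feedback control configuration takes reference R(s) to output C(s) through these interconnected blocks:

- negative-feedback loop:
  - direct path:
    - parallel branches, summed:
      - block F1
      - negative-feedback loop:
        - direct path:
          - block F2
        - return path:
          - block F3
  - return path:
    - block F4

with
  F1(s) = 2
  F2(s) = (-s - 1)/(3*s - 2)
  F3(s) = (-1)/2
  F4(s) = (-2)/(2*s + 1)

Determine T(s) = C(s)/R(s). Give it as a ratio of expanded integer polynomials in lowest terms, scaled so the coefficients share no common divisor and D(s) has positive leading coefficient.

Step 1 - collapse the loop (F2 forward, F3 return), giving (-2*s - 2)/(7*s - 3)
Step 2 - combine F1, [F2/(1+F2*F3)] in parallel, giving (12*s - 8)/(7*s - 3)
Step 3 - close the feedback loop around (F1+[F2/(1+F2*F3)]), F4: this yields T(s), and no further normalization is needed

Answer: (24*s^2 - 4*s - 8)/(14*s^2 - 23*s + 13)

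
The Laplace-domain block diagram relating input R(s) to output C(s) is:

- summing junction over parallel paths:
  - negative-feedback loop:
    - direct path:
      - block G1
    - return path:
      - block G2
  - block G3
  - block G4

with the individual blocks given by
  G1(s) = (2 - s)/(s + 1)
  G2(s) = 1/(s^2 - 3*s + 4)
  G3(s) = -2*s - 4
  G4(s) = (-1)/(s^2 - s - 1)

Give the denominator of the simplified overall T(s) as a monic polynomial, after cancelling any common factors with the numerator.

Step 1. apply the feedback formula to G1, G2, giving (-s^3 + 5*s^2 - 10*s + 8)/(s^3 - 2*s^2 + 6)
Step 2. combine [G1/(1+G1*G2)], G3, G4 in parallel, giving (-2*s^6 + s^5 + 16*s^4 - 35*s^3 - 5*s^2 + 38*s + 10)/(s^5 - 3*s^4 + s^3 + 8*s^2 - 6*s - 6)
T(s) is the step-2 result (common factors already cancelled). Leading coefficient of the denominator: 1, so no rescaling is needed.

Answer: s^5 - 3*s^4 + s^3 + 8*s^2 - 6*s - 6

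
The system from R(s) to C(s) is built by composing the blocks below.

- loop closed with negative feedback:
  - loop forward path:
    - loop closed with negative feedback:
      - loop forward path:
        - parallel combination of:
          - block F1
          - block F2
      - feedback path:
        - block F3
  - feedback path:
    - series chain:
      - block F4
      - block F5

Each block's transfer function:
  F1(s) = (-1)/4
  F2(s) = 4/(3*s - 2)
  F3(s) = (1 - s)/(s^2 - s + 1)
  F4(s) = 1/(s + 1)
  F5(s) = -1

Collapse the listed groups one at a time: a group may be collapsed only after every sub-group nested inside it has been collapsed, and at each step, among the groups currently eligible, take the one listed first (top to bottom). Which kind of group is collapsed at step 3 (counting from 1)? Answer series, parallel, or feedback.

(1) reduce the parallel group F1, F2
(2) apply the feedback formula to (F1+F2), F3
(3) reduce the series chain F4, F5
(4) collapse the loop ([(F1+F2)/(1+(F1+F2)*F3)] forward, (F4*F5) return)
So the answer for step 3 is series.

Hence the answer: series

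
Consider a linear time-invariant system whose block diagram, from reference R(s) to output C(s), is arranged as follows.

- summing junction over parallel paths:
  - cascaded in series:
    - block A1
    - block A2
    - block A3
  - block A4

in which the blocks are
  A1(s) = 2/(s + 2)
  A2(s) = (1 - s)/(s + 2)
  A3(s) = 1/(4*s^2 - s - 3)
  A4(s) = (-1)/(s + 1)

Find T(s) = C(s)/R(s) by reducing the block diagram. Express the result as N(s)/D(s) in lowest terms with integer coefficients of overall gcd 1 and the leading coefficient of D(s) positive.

Step 1 - series reduction of A1, A2, A3, giving (-2)/(4*s^3 + 19*s^2 + 28*s + 12)
Step 2 - reduce the parallel group (A1*A2*A3), A4, which is the overall transfer function T(s) = C(s)/R(s) in lowest terms

Therefore the answer is (-4*s^3 - 19*s^2 - 30*s - 14)/(4*s^4 + 23*s^3 + 47*s^2 + 40*s + 12).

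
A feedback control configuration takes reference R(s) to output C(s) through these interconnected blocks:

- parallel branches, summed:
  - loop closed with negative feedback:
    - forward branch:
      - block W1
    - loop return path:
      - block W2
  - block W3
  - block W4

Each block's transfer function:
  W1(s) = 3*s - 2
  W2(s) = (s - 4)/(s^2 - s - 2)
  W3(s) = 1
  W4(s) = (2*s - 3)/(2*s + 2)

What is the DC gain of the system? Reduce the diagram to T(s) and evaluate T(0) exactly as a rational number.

Answer: 1/6

Working:
Step 1: close the feedback loop around W1, W2 gives (3*s^3 - 5*s^2 - 4*s + 4)/(4*s^2 - 15*s + 6)
Step 2: sum the parallel branches [W1/(1+W1*W2)], W3, W4 gives (6*s^4 + 12*s^3 - 82*s^2 + 39*s + 2)/(8*s^3 - 22*s^2 - 18*s + 12)
That last expression is T(s); at s = 0 only the constant terms survive, so T(0) = 2/12 = 1/6.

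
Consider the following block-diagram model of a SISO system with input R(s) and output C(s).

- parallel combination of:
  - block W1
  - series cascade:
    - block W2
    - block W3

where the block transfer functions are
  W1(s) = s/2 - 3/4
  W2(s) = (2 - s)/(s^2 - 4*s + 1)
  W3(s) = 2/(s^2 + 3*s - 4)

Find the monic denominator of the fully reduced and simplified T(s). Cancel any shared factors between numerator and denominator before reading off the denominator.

Step 1 - multiply W2, W3 (series) gives (4 - 2*s)/(s^4 - s^3 - 15*s^2 + 19*s - 4)
Step 2 - parallel reduction of W1, (W2*W3) gives (2*s^5 - 5*s^4 - 27*s^3 + 83*s^2 - 73*s + 28)/(4*s^4 - 4*s^3 - 60*s^2 + 76*s - 16)
That last expression is T(s), already simplified. Scaling its denominator by 1/4 (the reciprocal of the leading coefficient) yields the monic denominator.

Answer: s^4 - s^3 - 15*s^2 + 19*s - 4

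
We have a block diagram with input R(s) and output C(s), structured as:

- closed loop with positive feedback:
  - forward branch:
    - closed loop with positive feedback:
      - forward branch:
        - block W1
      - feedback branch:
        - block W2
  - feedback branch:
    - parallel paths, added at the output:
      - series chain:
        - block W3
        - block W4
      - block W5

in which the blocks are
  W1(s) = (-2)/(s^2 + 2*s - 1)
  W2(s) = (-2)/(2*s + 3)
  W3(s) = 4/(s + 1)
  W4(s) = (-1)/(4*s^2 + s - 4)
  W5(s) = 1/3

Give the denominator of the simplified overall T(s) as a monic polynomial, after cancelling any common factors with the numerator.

First reduce the diagram to T(s).

1. feedback reduction of W1, W2 -> (-4*s - 6)/(2*s^3 + 7*s^2 + 4*s - 7)
2. series reduction of W3, W4 -> (-4)/(4*s^3 + 5*s^2 - 3*s - 4)
3. sum the parallel branches (W3*W4), W5 -> (4*s^3 + 5*s^2 - 3*s - 16)/(12*s^3 + 15*s^2 - 9*s - 12)
4. reduce the feedback loop with forward [W1/(1-W1*W2)] and return ((W3*W4)+W5) -> (-48*s^4 - 132*s^3 - 54*s^2 + 102*s + 72)/(24*s^6 + 114*s^5 + 151*s^4 - 67*s^3 - 207*s^2 - 67*s - 12)
The result of step 4 is T(s) in lowest terms. Its denominator has leading coefficient 24; dividing the denominator through by 24 makes it monic.

Answer: s^6 + 19*s^5/4 + 151*s^4/24 - 67*s^3/24 - 69*s^2/8 - 67*s/24 - 1/2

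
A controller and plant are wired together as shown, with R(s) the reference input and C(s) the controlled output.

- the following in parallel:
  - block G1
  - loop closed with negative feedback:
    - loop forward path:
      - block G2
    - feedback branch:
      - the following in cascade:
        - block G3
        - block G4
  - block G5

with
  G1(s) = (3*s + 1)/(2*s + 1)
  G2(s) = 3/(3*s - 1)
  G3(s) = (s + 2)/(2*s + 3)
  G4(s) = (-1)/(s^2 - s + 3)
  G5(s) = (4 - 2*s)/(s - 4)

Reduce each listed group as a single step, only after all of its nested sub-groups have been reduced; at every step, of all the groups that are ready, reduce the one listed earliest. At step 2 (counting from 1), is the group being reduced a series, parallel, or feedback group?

1. series reduction of G3, G4
2. feedback reduction of G2, (G3*G4)
3. parallel reduction of G1, [G2/(1+G2*(G3*G4))], G5
So the answer for step 2 is feedback.

Hence the answer: feedback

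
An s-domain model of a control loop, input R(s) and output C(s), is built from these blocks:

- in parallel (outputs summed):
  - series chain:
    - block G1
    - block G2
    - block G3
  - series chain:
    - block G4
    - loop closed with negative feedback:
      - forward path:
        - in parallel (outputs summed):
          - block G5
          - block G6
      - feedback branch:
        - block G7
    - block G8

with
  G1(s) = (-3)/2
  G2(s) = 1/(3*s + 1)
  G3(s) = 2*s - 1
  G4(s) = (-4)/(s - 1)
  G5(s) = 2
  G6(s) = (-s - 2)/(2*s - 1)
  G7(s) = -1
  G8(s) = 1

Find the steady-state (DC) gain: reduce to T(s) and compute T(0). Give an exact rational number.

Answer: -23/6

Working:
1. series reduction of G1, G2, G3, giving (3 - 6*s)/(6*s + 2)
2. combine G5, G6 in parallel, giving (3*s - 4)/(2*s - 1)
3. collapse the loop ((G5+G6) forward, G7 return), giving (4 - 3*s)/(s - 3)
4. reduce the series chain G4, [(G5+G6)/(1+(G5+G6)*G7)], G8, giving (12*s - 16)/(s^2 - 4*s + 3)
5. parallel reduction of (G1*G2*G3), (G4*[(G5+G6)/(1+(G5+G6)*G7)]*G8), giving (-6*s^3 + 99*s^2 - 102*s - 23)/(6*s^3 - 22*s^2 + 10*s + 6)
Step 5 gives the overall T(s). Then T(0) = -23/6.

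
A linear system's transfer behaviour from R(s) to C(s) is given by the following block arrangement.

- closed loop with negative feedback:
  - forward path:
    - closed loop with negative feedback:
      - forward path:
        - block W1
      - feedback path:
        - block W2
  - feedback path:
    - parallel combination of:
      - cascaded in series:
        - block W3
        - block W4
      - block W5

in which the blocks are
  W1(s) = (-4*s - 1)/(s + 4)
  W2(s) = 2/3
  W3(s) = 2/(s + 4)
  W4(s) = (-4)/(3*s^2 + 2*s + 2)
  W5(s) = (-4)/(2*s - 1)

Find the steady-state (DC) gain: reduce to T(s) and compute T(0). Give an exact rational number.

First reduce the diagram to T(s).

[1] apply the feedback formula to W1, W2 gives (12*s + 3)/(5*s - 10)
[2] reduce the series chain W3, W4 gives (-8)/(3*s^3 + 14*s^2 + 10*s + 8)
[3] add (W3*W4), W5 (parallel) gives (-12*s^3 - 56*s^2 - 56*s - 24)/(6*s^4 + 25*s^3 + 6*s^2 + 6*s - 8)
[4] apply the feedback formula to [W1/(1+W1*W2)], ((W3*W4)+W5) gives (72*s^5 + 318*s^4 + 147*s^3 + 90*s^2 - 78*s - 24)/(30*s^5 - 79*s^4 - 928*s^3 - 870*s^2 - 556*s + 8)
DC gain: substitute s = 0 into T(s) from step 4: T(0) = -24/8 = -3.

Answer: -3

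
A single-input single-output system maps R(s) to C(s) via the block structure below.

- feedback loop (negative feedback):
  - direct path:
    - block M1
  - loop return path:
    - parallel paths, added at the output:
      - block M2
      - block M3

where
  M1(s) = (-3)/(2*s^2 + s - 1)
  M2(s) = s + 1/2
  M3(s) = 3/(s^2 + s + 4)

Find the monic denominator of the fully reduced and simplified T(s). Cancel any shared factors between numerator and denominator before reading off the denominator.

The answer is s^4 + 7*s^2/4 - 21*s/4 - 19/2.

Reasoning:
Step 1 - combine M2, M3 in parallel: (2*s^3 + 3*s^2 + 9*s + 10)/(2*s^2 + 2*s + 8)
Step 2 - apply the feedback formula to M1, (M2+M3): (-6*s^2 - 6*s - 24)/(4*s^4 + 7*s^2 - 21*s - 38)
Step 2 gives the fully reduced T(s), with no common factor left to cancel. The denominator's leading coefficient is 4, so divide each of its coefficients by 4 to get the monic form.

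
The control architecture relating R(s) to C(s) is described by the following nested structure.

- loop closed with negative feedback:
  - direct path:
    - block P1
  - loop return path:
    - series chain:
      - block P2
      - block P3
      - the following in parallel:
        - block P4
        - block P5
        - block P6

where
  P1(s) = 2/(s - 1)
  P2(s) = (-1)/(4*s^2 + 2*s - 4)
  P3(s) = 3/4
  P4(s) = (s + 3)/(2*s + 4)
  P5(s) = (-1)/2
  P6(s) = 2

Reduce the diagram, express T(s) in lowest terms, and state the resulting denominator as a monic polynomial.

Step 1: reduce the parallel group P4, P5, P6, giving (4*s + 9)/(2*s + 4)
Step 2: combine P2, P3, (P4+P5+P6) in series, giving (-12*s - 27)/(32*s^3 + 80*s^2 - 64)
Step 3: apply the feedback formula to P1, (P2*P3*(P4+P5+P6)), giving (32*s^3 + 80*s^2 - 64)/(16*s^4 + 24*s^3 - 40*s^2 - 44*s + 5)
The result of step 3 is T(s) in lowest terms. Its denominator has leading coefficient 16; dividing the denominator through by 16 makes it monic.

Therefore the answer is s^4 + 3*s^3/2 - 5*s^2/2 - 11*s/4 + 5/16.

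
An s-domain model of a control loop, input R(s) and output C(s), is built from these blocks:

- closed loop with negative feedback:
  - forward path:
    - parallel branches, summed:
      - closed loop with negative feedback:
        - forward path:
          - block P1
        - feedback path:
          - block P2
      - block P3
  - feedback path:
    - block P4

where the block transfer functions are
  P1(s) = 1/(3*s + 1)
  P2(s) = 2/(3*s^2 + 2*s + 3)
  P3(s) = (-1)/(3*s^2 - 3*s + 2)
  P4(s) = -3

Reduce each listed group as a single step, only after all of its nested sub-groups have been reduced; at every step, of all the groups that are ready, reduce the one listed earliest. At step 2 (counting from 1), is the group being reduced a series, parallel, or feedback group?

Step 1: reduce the feedback loop with forward P1 and return P2
Step 2: reduce the parallel group [P1/(1+P1*P2)], P3
Step 3: close the feedback loop around ([P1/(1+P1*P2)]+P3), P4
The group at step 2 is a parallel group.

Answer: parallel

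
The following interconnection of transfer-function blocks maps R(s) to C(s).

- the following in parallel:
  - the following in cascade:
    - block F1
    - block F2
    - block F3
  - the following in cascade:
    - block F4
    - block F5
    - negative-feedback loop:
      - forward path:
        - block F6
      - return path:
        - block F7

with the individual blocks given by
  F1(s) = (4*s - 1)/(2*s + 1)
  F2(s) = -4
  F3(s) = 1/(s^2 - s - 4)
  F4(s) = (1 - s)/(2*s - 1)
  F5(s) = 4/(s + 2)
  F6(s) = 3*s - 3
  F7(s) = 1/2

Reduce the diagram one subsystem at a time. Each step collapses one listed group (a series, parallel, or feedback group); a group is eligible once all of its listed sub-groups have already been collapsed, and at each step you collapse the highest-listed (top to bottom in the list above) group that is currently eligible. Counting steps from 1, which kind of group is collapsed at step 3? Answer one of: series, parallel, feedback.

Step 1. series reduction of F1, F2, F3
Step 2. reduce the feedback loop with forward F6 and return F7
Step 3. combine F4, F5, [F6/(1+F6*F7)] in series
Step 4. combine (F1*F2*F3), (F4*F5*[F6/(1+F6*F7)]) in parallel
The group at step 3 is a series group.

Hence the answer: series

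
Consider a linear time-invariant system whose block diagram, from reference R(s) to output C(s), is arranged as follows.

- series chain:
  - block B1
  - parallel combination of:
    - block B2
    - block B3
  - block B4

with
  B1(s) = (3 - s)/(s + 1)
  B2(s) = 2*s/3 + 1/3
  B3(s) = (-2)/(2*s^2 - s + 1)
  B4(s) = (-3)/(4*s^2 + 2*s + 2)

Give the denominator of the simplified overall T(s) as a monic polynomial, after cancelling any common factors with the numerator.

[1] reduce the parallel group B2, B3 -> (4*s^3 + s - 5)/(6*s^2 - 3*s + 3)
[2] cascade B1, (B2+B3), B4 -> (4*s^4 - 12*s^3 + s^2 - 8*s + 15)/(8*s^5 + 8*s^4 + 6*s^3 + 6*s^2 + 2*s + 2)
That last expression is T(s), already simplified. Scaling its denominator by 1/8 (the reciprocal of the leading coefficient) yields the monic denominator.

Answer: s^5 + s^4 + 3*s^3/4 + 3*s^2/4 + s/4 + 1/4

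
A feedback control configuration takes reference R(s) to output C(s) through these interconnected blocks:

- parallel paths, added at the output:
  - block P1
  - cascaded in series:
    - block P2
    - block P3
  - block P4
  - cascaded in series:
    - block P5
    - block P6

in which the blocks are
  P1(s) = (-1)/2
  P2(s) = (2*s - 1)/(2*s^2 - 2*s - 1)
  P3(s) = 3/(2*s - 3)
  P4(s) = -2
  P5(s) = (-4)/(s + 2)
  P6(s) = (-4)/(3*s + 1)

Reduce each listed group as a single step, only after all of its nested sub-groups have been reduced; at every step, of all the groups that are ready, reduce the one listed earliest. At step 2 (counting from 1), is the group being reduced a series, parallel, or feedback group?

The answer is series.

Reasoning:
1. reduce the series chain P2, P3
2. series reduction of P5, P6
3. parallel reduction of P1, (P2*P3), P4, (P5*P6)
So the answer for step 2 is series.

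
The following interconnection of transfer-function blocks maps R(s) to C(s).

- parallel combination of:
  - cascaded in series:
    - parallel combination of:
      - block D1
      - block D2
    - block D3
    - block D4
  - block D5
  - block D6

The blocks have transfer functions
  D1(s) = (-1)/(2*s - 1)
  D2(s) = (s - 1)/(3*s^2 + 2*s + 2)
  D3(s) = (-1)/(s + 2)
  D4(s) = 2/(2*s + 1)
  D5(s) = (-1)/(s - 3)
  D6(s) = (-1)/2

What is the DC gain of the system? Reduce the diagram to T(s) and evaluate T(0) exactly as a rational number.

(1) sum the parallel branches D1, D2, giving (-s^2 - 5*s - 1)/(6*s^3 + s^2 + 2*s - 2)
(2) reduce the series chain (D1+D2), D3, D4, giving (2*s^2 + 10*s + 2)/(12*s^5 + 32*s^4 + 21*s^3 + 8*s^2 - 6*s - 4)
(3) reduce the parallel group ((D1+D2)*D3*D4), D5, D6, giving (-12*s^6 - 20*s^5 + 11*s^4 + 17*s^3 + 22*s^2 - 58*s - 16)/(24*s^6 - 8*s^5 - 150*s^4 - 110*s^3 - 60*s^2 + 28*s + 24)
That last expression is T(s); at s = 0 only the constant terms survive, so T(0) = -16/24 = -2/3.

Therefore the answer is -2/3.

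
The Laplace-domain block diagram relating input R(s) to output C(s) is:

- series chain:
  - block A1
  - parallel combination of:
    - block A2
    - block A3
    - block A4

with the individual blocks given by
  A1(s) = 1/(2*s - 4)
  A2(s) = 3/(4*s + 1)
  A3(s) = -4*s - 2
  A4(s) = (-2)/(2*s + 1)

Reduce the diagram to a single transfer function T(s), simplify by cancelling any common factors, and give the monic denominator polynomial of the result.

First reduce the diagram to T(s).

(1) reduce the parallel group A2, A3, A4; result (-32*s^3 - 40*s^2 - 18*s - 1)/(8*s^2 + 6*s + 1)
(2) reduce the series chain A1, (A2+A3+A4); result (-32*s^3 - 40*s^2 - 18*s - 1)/(16*s^3 - 20*s^2 - 22*s - 4)
The result of step 2 is T(s) in lowest terms. Its denominator has leading coefficient 16; dividing the denominator through by 16 makes it monic.

Answer: s^3 - 5*s^2/4 - 11*s/8 - 1/4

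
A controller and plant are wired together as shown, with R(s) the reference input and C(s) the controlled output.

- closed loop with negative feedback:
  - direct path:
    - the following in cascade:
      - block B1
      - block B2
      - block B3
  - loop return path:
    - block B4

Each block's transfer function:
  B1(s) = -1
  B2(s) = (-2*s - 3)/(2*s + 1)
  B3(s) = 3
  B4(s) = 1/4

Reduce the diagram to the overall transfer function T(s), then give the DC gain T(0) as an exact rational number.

Step 1: multiply B1, B2, B3 (series) gives (6*s + 9)/(2*s + 1)
Step 2: feedback reduction of (B1*B2*B3), B4 gives (24*s + 36)/(14*s + 13)
Step 2 gives the overall T(s). Then T(0) = 36/13.

Final answer: 36/13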